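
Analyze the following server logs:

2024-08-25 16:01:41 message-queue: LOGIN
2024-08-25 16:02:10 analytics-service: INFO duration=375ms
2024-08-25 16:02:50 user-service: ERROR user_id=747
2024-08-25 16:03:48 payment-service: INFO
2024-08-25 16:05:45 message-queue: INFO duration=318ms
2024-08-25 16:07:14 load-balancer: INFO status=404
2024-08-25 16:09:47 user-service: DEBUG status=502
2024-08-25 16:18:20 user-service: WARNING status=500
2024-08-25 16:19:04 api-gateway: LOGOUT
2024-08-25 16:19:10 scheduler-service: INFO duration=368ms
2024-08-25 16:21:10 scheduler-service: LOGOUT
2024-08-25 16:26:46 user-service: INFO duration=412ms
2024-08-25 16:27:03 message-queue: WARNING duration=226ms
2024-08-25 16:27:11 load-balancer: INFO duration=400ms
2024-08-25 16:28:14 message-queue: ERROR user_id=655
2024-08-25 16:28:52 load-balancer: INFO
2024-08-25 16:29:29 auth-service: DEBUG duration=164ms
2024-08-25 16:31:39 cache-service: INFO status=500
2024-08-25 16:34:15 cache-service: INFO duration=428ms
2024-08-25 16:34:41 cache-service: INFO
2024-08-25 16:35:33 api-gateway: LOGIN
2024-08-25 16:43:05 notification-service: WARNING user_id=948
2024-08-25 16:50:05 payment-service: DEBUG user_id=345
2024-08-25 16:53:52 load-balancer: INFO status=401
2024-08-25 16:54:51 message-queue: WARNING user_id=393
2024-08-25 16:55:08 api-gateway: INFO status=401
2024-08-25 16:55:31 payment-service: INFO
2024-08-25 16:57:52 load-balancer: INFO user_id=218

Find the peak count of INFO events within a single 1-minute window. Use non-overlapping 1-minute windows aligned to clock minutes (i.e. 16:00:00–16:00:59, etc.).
2

To find the burst window:

1. Divide the log period into non-overlapping 1-minute windows starting at 16:00
2. Count INFO events in each window
3. Find the window with maximum count
4. Maximum events in a window: 2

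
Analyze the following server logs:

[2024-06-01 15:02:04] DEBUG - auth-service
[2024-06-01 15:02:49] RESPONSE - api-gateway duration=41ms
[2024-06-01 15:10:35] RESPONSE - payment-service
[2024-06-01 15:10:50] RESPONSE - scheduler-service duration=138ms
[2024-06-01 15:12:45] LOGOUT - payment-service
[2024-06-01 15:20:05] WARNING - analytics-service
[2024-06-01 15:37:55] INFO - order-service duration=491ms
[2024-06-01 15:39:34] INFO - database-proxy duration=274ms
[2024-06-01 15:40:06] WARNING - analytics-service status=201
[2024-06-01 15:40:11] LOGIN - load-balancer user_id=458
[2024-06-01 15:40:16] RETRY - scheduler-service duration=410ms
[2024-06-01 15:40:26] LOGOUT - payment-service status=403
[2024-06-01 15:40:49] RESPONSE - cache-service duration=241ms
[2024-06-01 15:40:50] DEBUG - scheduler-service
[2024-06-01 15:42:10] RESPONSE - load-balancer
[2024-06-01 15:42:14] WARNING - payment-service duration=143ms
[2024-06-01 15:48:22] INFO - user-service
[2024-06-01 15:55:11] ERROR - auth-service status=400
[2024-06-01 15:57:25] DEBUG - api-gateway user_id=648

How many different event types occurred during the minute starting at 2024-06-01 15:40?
6

To count unique event types:

1. Filter events in the minute starting at 2024-06-01 15:40
2. Extract event types from matching entries
3. Count unique types: 6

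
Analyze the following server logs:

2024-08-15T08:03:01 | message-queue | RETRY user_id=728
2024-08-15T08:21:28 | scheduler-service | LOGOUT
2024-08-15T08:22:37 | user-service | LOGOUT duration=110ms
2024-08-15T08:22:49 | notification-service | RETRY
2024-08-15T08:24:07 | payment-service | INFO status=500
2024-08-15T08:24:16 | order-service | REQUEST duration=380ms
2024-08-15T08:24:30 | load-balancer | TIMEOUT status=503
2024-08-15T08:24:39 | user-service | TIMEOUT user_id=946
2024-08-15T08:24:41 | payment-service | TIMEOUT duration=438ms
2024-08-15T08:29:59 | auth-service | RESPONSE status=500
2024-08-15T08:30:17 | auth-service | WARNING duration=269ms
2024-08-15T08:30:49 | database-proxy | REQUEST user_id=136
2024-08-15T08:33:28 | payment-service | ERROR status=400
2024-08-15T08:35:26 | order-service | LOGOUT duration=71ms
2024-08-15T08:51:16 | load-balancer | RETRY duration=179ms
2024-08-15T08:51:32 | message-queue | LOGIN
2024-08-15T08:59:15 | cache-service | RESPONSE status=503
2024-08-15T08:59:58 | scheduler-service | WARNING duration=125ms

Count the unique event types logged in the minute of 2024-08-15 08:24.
3

To count unique event types:

1. Filter events in the minute starting at 2024-08-15 08:24
2. Extract event types from matching entries
3. Count unique types: 3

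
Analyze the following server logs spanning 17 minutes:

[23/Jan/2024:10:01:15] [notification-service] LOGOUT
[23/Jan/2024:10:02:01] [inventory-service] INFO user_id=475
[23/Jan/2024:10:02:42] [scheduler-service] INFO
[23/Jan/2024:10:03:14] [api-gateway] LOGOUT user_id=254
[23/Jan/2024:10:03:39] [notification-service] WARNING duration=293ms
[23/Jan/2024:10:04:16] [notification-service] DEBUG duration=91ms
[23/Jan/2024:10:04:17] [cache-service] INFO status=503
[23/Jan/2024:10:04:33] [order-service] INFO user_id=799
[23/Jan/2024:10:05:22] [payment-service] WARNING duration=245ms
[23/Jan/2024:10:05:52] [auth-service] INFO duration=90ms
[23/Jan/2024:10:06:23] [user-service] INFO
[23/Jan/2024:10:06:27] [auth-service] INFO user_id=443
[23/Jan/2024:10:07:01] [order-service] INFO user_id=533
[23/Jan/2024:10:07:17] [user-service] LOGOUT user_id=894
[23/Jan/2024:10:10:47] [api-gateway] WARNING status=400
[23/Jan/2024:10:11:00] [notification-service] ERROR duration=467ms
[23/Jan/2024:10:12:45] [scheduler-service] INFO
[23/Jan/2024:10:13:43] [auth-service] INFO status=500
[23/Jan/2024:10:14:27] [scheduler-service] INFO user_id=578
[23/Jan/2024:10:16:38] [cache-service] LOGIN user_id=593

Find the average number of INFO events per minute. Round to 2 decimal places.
0.65

To calculate the rate:

1. Count total INFO events: 11
2. Total time period: 17 minutes
3. Rate = 11 / 17 = 0.65 events per minute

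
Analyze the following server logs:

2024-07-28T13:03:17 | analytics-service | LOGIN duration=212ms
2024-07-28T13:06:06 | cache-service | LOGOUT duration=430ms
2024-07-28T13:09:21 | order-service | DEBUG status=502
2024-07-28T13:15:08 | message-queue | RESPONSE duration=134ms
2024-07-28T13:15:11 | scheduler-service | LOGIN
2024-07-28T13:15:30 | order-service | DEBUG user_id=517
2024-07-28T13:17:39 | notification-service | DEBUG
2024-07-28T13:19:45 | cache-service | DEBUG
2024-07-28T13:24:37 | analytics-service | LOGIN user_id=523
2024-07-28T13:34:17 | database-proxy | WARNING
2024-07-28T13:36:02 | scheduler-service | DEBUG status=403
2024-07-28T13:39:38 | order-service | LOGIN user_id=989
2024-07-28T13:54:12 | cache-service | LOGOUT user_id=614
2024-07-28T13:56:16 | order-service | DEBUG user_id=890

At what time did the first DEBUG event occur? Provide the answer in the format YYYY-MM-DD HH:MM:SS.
2024-07-28 13:09:21

To find the first event:

1. Filter for all DEBUG events
2. Sort by timestamp
3. Select the first one
4. Timestamp: 2024-07-28 13:09:21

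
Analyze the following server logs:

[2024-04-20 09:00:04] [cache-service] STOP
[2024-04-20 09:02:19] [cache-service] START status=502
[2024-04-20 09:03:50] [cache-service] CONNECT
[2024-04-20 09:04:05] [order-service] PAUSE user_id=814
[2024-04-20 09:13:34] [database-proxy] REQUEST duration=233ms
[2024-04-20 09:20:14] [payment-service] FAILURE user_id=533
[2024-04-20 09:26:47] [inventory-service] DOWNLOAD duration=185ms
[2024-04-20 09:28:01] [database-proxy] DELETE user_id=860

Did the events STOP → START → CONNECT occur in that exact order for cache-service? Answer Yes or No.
Yes

To verify sequence order:

1. Find all events in sequence STOP → START → CONNECT for cache-service
2. Extract their timestamps
3. Check if timestamps are in ascending order
4. Result: Yes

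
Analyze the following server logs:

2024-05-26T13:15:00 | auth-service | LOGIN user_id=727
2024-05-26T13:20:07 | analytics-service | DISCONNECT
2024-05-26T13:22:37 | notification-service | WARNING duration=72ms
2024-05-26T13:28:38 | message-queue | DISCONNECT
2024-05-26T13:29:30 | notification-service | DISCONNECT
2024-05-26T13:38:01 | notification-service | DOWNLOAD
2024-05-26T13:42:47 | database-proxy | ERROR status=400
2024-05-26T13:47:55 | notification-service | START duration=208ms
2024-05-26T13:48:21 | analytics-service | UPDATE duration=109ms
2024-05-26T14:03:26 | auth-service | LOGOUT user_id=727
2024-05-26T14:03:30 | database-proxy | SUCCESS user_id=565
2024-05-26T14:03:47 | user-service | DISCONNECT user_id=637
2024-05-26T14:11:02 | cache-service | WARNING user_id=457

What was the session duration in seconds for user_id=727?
2906

To calculate session duration:

1. Find LOGIN event for user_id=727: 2024-05-26T13:15:00
2. Find LOGOUT event for user_id=727: 2024-05-26T14:03:26
3. Session duration: 2024-05-26T14:03:26 - 2024-05-26T13:15:00 = 2906 seconds (48 minutes)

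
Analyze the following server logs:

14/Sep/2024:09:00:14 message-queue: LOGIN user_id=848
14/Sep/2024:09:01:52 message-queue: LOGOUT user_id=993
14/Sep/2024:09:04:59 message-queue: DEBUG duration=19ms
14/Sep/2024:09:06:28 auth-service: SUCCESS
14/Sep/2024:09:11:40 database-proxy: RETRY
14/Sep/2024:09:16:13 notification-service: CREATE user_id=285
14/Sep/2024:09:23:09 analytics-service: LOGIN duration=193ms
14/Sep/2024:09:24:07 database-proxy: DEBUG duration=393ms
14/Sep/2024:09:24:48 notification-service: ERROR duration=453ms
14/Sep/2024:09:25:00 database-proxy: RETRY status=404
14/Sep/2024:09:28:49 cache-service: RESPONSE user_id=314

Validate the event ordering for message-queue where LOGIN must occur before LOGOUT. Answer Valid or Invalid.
Valid

To validate ordering:

1. Required order: LOGIN → LOGOUT
2. Rule: LOGIN must occur before LOGOUT
3. Check actual order of events for message-queue
4. Result: Valid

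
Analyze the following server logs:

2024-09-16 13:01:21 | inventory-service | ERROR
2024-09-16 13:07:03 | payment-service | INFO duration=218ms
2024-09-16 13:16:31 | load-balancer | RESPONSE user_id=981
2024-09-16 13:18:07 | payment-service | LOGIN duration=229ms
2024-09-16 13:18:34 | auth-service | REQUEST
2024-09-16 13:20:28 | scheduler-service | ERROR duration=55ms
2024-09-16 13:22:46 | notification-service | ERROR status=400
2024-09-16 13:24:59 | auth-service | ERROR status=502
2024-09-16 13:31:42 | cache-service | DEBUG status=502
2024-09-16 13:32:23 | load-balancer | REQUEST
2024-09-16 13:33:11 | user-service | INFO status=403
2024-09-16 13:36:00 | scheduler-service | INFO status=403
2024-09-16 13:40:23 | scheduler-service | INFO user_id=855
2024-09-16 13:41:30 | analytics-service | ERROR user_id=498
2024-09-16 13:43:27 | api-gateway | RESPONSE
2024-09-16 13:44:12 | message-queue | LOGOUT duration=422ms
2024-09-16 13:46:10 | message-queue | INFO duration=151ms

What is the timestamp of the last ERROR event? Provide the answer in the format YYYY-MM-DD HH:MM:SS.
2024-09-16 13:41:30

To find the last event:

1. Filter for all ERROR events
2. Sort by timestamp
3. Select the last one
4. Timestamp: 2024-09-16 13:41:30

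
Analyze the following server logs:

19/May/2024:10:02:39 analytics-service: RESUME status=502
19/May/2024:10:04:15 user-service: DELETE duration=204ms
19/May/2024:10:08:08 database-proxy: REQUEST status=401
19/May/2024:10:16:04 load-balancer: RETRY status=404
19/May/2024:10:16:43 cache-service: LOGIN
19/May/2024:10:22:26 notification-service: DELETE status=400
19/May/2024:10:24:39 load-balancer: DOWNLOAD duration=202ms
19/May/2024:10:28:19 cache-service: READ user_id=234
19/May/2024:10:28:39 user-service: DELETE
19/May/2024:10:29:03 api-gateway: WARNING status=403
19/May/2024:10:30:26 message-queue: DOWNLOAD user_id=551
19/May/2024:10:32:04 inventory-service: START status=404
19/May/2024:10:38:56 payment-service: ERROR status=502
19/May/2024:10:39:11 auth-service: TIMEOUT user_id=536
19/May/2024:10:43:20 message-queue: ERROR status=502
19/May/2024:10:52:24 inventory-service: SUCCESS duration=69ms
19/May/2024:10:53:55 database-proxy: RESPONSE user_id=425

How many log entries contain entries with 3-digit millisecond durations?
2

To find matching entries:

1. Pattern to match: entries with 3-digit millisecond durations
2. Scan each log entry for the pattern
3. Count matches: 2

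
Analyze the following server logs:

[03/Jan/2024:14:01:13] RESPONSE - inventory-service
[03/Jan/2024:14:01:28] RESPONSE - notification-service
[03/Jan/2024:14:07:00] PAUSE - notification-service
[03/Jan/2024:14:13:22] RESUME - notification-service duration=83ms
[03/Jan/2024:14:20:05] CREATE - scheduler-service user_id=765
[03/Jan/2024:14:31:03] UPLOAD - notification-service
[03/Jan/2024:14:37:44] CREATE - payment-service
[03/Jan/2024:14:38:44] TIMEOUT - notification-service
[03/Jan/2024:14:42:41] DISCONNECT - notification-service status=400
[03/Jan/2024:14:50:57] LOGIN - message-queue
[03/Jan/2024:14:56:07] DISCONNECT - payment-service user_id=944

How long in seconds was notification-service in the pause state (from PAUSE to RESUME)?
382

To calculate state duration:

1. Find PAUSE event for notification-service: 03/Jan/2024:14:07:00
2. Find RESUME event for notification-service: 03/Jan/2024:14:13:22
3. Calculate duration: 03/Jan/2024:14:13:22 - 03/Jan/2024:14:07:00 = 382 seconds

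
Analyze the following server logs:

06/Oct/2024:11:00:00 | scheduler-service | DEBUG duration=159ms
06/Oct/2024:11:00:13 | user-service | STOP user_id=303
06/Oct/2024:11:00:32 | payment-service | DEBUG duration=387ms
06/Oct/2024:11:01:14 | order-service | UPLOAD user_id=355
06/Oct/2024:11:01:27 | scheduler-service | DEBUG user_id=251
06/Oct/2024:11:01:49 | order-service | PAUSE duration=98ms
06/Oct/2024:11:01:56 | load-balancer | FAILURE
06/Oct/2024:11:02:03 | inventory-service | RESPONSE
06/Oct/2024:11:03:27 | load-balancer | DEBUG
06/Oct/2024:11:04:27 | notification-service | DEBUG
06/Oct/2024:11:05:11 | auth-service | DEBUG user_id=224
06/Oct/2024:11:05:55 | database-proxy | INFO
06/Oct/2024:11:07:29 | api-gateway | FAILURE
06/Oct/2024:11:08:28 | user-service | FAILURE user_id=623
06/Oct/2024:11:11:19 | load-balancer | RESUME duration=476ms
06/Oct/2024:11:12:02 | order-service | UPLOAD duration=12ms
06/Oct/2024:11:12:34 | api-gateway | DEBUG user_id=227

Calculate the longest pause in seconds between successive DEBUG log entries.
443

To find the longest gap:

1. Extract all DEBUG events in chronological order
2. Calculate time differences between consecutive events
3. Find the maximum difference
4. Longest gap: 443 seconds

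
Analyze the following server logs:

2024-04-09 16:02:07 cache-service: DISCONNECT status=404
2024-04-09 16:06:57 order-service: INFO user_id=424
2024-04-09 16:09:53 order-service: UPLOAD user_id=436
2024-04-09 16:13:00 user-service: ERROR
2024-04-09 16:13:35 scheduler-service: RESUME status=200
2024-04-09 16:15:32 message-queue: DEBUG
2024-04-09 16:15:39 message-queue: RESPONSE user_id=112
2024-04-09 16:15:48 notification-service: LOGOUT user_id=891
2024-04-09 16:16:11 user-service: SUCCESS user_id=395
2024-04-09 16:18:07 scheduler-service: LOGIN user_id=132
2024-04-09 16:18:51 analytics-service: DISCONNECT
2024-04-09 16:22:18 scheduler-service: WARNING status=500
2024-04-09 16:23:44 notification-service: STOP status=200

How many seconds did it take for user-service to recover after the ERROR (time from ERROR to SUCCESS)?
191

To calculate recovery time:

1. Find ERROR event for user-service: 2024-04-09 16:13:00
2. Find next SUCCESS event for user-service: 2024-04-09 16:16:11
3. Recovery time: 2024-04-09 16:16:11 - 2024-04-09 16:13:00 = 191 seconds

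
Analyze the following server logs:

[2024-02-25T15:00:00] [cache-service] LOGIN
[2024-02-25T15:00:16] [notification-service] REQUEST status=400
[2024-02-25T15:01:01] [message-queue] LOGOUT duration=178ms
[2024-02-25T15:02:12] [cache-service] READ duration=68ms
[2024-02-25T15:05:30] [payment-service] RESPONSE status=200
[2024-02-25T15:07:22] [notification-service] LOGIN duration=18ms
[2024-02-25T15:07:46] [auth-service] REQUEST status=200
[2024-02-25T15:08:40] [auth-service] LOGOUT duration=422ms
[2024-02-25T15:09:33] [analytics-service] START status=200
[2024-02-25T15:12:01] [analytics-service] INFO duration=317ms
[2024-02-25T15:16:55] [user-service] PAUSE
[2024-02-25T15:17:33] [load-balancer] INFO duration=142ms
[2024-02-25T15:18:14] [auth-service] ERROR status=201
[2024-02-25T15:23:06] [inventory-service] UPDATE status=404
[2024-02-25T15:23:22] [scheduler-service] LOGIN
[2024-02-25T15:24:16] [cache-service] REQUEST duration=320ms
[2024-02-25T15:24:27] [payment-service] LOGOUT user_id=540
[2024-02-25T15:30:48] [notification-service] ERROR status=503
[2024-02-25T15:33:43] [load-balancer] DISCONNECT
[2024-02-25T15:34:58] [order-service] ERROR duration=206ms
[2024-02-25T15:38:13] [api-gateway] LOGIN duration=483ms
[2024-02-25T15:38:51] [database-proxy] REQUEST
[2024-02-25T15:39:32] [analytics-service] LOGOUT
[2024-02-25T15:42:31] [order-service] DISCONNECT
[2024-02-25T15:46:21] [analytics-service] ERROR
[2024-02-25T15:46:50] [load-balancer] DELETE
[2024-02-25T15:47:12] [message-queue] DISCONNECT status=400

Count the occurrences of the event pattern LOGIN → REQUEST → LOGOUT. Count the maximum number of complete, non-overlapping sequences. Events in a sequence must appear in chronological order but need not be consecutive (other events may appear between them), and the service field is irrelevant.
4

To count sequences:

1. Look for pattern: LOGIN → REQUEST → LOGOUT
2. Greedily scan the log in chronological order, matching each sequence element in turn (ignoring service)
3. Each time the full pattern completes, increment the count and restart matching from the next event
4. Complete non-overlapping sequences found: 4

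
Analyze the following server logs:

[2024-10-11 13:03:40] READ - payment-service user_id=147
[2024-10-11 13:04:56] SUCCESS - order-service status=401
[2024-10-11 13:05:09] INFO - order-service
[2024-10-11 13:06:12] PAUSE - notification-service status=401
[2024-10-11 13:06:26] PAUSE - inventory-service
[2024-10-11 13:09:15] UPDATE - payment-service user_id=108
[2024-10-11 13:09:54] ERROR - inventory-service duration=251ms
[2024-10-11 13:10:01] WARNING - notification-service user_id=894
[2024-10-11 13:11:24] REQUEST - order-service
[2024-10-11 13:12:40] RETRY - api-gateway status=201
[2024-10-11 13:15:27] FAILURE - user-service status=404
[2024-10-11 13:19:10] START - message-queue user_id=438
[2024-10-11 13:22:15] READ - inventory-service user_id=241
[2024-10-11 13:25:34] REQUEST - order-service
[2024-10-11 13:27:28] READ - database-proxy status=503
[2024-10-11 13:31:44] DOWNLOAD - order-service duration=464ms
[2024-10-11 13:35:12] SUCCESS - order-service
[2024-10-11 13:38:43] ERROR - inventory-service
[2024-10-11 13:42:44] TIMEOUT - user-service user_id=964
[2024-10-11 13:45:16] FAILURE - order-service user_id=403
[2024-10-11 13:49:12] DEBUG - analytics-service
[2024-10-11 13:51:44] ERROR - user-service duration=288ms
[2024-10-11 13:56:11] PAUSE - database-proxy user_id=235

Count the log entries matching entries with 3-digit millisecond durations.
3

To find matching entries:

1. Pattern to match: entries with 3-digit millisecond durations
2. Scan each log entry for the pattern
3. Count matches: 3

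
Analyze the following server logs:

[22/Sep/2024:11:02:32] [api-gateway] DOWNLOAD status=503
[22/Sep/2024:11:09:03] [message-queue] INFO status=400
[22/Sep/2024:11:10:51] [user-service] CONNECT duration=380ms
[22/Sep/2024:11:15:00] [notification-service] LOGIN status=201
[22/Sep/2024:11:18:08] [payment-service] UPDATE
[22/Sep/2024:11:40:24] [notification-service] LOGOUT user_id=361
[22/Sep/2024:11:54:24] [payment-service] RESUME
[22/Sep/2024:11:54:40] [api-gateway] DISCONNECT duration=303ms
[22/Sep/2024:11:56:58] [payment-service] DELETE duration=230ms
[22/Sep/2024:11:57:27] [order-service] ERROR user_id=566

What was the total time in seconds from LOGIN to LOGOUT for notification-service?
1524

To calculate state duration:

1. Find LOGIN event for notification-service: 22/Sep/2024:11:15:00
2. Find LOGOUT event for notification-service: 22/Sep/2024:11:40:24
3. Calculate duration: 22/Sep/2024:11:40:24 - 22/Sep/2024:11:15:00 = 1524 seconds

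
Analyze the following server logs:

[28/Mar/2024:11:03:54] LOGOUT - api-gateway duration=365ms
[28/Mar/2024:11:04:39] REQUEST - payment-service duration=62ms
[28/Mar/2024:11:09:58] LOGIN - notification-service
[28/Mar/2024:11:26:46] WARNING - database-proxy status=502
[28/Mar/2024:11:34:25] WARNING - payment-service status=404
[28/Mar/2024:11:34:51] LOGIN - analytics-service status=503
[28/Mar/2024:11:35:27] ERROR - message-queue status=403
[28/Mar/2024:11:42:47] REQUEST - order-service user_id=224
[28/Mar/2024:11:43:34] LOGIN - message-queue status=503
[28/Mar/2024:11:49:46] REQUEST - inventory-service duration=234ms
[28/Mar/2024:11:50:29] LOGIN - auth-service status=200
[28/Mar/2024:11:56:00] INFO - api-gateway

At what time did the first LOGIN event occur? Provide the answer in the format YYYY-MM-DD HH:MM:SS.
2024-03-28 11:09:58

To find the first event:

1. Filter for all LOGIN events
2. Sort by timestamp
3. Select the first one
4. Timestamp: 2024-03-28 11:09:58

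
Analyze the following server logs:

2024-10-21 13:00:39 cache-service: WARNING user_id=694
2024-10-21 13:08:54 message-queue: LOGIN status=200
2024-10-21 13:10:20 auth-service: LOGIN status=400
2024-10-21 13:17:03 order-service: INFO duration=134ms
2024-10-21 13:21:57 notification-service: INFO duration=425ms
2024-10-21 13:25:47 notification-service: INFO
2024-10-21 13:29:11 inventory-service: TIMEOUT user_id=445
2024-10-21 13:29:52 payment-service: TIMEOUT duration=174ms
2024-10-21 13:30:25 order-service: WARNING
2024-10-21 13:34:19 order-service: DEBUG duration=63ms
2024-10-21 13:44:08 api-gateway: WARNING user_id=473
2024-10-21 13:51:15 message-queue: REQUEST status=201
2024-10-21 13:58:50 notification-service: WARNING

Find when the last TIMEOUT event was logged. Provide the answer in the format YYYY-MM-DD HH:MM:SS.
2024-10-21 13:29:52

To find the last event:

1. Filter for all TIMEOUT events
2. Sort by timestamp
3. Select the last one
4. Timestamp: 2024-10-21 13:29:52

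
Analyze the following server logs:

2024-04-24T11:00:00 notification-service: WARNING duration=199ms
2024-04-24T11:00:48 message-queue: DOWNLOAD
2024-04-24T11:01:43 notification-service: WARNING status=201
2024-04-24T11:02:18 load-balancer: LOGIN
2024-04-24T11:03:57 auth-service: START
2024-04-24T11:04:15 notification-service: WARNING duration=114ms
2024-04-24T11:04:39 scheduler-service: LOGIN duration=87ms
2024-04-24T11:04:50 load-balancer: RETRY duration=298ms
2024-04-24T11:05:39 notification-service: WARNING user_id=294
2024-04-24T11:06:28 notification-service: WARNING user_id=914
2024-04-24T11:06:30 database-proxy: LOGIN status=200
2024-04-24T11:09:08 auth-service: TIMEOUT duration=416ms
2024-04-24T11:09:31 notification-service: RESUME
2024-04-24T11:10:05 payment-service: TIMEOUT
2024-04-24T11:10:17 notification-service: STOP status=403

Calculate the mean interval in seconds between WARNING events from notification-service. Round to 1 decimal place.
97.0

To calculate average interval:

1. Find all WARNING events for notification-service in order
2. Calculate time gaps between consecutive events
3. Compute mean of gaps: 388 / 4 = 97.0 seconds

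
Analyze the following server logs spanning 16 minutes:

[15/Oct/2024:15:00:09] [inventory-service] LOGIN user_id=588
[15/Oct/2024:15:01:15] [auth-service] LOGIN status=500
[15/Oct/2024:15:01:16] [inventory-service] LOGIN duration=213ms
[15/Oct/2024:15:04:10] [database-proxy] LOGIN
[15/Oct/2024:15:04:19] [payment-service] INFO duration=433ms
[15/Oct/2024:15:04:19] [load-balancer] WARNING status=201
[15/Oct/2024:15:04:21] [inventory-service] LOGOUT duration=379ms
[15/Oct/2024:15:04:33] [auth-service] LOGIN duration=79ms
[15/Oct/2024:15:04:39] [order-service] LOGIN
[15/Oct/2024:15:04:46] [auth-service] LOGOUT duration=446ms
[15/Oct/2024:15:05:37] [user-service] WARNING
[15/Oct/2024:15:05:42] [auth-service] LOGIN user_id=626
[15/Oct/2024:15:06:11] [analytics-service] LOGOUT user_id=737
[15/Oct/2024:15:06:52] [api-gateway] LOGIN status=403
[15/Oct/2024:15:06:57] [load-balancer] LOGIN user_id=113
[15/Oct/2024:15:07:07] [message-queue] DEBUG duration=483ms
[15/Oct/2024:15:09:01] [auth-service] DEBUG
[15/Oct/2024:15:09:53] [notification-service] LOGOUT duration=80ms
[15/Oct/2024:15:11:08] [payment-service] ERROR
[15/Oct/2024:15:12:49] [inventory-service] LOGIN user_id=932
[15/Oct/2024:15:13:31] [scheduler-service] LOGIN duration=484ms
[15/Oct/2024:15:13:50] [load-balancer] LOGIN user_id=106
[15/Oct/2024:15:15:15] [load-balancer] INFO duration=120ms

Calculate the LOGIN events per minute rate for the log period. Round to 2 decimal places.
0.75

To calculate the rate:

1. Count total LOGIN events: 12
2. Total time period: 16 minutes
3. Rate = 12 / 16 = 0.75 events per minute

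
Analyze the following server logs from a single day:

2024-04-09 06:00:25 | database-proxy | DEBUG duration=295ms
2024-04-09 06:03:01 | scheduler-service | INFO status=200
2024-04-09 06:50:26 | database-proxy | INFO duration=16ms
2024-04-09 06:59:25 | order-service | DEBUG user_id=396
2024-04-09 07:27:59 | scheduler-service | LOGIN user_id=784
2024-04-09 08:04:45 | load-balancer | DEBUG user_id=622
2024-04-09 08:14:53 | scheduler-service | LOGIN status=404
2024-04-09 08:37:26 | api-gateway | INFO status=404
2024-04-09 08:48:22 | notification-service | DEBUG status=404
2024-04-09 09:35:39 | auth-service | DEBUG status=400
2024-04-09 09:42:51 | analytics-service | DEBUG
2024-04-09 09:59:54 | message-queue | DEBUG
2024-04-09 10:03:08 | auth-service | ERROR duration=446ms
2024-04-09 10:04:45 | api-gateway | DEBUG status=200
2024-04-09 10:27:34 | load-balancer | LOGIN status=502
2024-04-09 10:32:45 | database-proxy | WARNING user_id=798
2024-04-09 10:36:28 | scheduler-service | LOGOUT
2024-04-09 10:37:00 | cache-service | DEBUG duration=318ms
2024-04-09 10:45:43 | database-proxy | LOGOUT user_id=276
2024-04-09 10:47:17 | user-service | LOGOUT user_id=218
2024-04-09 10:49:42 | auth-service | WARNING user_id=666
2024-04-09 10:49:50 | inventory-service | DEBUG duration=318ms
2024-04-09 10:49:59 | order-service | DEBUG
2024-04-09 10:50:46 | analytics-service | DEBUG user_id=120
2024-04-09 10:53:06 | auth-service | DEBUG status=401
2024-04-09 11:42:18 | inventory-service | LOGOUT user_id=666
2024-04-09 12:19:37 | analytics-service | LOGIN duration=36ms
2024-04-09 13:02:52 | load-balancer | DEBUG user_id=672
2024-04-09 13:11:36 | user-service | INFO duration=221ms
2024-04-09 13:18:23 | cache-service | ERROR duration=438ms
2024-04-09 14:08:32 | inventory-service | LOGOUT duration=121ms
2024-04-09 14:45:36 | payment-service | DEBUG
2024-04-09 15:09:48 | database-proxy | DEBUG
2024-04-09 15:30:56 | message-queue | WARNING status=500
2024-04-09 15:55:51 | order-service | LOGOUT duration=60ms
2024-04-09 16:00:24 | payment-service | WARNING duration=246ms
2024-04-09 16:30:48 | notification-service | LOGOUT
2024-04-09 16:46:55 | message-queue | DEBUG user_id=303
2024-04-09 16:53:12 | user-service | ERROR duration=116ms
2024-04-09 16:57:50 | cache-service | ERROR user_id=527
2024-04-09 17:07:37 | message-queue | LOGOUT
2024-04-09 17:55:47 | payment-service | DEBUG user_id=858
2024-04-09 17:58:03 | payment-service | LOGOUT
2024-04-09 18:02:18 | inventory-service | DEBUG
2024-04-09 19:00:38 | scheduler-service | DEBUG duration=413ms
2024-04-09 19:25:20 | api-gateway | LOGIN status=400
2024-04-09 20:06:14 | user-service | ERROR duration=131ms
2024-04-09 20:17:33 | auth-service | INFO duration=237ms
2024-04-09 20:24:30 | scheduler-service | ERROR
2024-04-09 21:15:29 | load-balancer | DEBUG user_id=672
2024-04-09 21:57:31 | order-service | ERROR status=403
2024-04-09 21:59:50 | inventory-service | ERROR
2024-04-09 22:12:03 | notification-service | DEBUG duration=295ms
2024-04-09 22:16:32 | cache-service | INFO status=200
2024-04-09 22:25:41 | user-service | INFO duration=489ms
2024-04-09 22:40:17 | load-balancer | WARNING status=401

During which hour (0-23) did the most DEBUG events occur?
10

To find the peak hour:

1. Group all DEBUG events by hour
2. Count events in each hour
3. Find hour with maximum count
4. Peak hour: 10 (with 6 events)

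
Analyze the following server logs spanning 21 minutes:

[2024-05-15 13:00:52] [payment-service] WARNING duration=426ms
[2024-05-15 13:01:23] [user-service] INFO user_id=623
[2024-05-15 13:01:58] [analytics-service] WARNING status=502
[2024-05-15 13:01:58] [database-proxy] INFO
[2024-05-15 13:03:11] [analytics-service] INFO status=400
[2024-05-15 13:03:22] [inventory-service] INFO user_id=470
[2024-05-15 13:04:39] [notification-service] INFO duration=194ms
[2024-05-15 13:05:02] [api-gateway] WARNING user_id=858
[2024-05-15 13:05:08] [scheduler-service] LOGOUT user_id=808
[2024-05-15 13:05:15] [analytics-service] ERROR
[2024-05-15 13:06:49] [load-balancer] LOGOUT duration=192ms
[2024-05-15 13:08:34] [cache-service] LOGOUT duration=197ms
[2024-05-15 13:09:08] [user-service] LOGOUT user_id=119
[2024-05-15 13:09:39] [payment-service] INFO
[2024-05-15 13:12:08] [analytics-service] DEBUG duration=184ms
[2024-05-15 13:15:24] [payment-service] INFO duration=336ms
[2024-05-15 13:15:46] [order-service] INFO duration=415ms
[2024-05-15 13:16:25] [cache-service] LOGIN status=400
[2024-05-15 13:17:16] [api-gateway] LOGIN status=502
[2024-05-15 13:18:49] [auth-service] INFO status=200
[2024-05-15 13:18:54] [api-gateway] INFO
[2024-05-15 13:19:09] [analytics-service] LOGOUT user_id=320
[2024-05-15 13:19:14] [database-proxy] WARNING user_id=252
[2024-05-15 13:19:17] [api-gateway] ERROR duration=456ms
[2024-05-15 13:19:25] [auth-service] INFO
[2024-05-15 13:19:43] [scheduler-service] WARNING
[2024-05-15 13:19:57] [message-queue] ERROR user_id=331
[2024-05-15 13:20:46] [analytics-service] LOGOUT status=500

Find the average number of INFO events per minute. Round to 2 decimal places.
0.52

To calculate the rate:

1. Count total INFO events: 11
2. Total time period: 21 minutes
3. Rate = 11 / 21 = 0.52 events per minute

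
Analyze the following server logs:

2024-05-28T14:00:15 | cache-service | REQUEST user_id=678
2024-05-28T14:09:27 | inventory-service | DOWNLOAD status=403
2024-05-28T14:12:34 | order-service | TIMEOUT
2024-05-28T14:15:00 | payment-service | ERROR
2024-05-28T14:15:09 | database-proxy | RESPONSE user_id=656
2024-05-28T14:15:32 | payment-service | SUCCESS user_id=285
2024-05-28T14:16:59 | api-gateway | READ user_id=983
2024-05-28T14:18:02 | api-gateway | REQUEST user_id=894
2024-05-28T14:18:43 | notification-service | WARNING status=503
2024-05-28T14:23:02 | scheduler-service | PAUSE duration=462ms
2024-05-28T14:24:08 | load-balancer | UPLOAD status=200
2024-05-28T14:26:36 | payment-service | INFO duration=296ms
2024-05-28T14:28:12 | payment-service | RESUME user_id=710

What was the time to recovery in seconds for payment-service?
32

To calculate recovery time:

1. Find ERROR event for payment-service: 2024-05-28T14:15:00
2. Find next SUCCESS event for payment-service: 2024-05-28T14:15:32
3. Recovery time: 2024-05-28T14:15:32 - 2024-05-28T14:15:00 = 32 seconds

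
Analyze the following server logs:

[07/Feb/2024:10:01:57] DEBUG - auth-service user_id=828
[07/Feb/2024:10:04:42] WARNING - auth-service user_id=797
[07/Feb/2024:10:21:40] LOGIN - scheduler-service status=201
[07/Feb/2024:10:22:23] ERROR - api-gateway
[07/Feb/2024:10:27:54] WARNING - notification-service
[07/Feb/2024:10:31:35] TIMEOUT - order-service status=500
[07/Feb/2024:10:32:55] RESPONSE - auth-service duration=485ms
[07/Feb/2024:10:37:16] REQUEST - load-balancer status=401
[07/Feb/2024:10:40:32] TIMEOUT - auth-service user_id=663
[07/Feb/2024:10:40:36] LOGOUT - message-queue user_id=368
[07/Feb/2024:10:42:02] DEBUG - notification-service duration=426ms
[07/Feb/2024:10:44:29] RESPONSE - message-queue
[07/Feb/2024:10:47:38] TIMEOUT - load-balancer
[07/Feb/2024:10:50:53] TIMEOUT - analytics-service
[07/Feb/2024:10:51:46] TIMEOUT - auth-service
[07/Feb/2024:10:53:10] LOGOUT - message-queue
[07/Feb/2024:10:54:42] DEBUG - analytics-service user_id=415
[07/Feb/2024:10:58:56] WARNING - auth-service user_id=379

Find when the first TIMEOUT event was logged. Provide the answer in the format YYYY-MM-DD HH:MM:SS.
2024-02-07 10:31:35

To find the first event:

1. Filter for all TIMEOUT events
2. Sort by timestamp
3. Select the first one
4. Timestamp: 2024-02-07 10:31:35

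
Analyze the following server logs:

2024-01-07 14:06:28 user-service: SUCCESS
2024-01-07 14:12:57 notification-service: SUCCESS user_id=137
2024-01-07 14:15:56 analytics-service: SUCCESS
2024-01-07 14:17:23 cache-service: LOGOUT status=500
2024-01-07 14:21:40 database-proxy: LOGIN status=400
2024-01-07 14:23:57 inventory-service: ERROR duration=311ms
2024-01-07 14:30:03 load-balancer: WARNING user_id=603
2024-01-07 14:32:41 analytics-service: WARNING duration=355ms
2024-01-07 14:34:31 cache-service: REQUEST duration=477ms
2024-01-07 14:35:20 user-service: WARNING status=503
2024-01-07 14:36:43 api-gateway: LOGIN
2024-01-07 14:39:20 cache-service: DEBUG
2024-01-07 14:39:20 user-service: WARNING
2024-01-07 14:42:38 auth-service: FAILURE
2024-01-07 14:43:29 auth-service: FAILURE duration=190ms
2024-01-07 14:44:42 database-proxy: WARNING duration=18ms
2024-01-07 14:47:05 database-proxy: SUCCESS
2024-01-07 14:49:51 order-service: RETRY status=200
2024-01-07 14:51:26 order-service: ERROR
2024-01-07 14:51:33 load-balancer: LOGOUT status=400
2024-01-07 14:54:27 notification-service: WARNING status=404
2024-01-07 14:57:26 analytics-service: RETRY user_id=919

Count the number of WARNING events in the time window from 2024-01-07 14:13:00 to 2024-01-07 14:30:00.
0

To count events in the time window:

1. Window boundaries: 2024-01-07 14:13:00 to 2024-01-07 14:30:00
2. Filter for WARNING events within this window
3. Count matching events: 0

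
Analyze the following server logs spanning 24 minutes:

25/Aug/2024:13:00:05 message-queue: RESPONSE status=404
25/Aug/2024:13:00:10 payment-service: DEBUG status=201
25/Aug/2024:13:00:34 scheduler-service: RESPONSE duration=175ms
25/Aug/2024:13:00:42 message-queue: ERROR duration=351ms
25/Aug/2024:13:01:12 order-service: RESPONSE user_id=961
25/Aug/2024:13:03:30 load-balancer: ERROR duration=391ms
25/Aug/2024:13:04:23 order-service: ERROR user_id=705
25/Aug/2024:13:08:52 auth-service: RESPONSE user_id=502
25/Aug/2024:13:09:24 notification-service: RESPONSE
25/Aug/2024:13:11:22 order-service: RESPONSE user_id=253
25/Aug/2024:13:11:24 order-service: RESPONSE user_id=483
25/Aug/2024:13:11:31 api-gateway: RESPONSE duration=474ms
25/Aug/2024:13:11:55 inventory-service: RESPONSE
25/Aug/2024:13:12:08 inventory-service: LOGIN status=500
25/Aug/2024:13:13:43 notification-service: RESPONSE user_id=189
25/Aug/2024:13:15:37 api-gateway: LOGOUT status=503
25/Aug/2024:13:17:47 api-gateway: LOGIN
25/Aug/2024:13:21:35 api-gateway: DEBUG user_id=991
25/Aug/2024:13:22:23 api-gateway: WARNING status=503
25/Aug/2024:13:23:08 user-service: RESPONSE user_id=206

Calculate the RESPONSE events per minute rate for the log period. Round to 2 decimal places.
0.46

To calculate the rate:

1. Count total RESPONSE events: 11
2. Total time period: 24 minutes
3. Rate = 11 / 24 = 0.46 events per minute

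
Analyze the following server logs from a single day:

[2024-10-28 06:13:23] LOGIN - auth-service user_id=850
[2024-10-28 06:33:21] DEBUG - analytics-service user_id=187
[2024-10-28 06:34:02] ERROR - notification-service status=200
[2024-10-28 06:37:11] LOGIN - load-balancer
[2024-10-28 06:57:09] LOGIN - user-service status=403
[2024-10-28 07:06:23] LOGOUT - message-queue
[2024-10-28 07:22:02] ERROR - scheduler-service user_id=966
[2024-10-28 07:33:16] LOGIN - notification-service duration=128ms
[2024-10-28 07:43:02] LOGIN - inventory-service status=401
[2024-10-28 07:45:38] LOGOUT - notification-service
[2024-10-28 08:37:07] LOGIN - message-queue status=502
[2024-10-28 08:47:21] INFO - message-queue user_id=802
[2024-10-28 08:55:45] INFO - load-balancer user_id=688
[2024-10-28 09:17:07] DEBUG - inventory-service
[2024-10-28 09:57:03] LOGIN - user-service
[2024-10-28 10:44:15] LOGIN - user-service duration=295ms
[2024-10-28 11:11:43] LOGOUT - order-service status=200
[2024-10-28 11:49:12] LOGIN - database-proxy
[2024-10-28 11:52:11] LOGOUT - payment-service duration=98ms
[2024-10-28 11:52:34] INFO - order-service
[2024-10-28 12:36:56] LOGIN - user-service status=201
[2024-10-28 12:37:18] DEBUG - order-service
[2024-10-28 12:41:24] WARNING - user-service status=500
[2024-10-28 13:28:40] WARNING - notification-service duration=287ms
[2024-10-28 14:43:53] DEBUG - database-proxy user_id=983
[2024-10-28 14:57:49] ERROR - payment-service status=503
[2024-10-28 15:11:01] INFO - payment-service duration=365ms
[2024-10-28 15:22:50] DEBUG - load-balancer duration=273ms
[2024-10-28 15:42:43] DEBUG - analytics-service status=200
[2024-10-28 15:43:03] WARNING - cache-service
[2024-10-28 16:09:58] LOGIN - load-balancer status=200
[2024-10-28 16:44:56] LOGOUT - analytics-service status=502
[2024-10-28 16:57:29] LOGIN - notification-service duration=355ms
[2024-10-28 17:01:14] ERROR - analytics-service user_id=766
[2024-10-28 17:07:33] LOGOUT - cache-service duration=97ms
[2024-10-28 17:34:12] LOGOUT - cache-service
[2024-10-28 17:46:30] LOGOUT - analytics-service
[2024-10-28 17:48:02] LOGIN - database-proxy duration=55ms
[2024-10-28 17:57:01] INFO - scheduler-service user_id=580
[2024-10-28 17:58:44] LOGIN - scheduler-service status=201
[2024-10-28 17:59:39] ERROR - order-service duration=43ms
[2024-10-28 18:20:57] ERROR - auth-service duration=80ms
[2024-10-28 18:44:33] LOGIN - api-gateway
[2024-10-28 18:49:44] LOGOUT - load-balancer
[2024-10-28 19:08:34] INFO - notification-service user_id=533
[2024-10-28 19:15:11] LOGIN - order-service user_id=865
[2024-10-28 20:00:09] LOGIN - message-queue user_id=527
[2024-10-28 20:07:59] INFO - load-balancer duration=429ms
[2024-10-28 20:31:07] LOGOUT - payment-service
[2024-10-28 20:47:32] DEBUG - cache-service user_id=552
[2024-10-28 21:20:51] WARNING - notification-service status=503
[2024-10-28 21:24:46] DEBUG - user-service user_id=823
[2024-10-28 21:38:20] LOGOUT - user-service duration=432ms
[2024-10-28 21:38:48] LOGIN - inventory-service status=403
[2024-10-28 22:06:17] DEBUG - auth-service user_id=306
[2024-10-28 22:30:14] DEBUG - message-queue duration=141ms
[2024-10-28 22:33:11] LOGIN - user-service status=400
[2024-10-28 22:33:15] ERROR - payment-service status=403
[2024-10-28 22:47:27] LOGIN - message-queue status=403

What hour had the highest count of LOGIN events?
6

To find the peak hour:

1. Group all LOGIN events by hour
2. Count events in each hour
3. Find hour with maximum count
4. Peak hour: 6 (with 3 events)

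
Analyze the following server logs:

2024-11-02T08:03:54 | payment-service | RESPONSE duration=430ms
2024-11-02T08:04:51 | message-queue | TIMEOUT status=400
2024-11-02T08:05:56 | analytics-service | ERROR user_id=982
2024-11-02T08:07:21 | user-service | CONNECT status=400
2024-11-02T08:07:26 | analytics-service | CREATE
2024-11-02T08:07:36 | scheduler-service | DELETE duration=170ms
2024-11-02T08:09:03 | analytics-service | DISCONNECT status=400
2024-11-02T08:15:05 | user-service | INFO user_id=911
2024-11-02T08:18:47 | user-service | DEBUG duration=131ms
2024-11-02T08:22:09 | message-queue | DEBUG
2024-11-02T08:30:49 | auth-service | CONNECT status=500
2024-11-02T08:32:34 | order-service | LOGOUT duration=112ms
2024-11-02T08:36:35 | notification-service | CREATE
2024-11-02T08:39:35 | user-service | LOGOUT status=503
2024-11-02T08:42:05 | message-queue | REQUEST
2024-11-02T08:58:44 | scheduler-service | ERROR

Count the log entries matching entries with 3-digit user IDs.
2

To find matching entries:

1. Pattern to match: entries with 3-digit user IDs
2. Scan each log entry for the pattern
3. Count matches: 2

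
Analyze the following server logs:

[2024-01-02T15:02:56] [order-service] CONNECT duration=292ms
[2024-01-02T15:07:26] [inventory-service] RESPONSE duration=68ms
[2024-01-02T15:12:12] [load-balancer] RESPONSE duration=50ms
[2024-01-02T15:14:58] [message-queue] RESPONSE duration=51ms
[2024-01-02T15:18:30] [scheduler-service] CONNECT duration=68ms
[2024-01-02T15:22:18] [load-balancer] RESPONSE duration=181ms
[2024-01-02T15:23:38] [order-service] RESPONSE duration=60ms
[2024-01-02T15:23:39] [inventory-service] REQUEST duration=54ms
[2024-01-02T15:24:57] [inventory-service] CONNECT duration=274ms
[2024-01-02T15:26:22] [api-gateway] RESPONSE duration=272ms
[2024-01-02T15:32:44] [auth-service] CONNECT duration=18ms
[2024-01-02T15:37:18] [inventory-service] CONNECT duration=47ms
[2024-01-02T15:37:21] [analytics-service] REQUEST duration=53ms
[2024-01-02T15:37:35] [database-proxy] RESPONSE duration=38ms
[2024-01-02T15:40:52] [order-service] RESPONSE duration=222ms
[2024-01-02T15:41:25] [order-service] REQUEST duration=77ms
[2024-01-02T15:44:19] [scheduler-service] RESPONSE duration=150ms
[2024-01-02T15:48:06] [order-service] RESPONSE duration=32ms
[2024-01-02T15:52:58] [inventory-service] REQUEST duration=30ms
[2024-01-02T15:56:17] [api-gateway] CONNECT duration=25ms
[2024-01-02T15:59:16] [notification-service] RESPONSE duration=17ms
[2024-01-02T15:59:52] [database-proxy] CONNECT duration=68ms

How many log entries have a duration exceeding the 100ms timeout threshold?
6

To count timeouts:

1. Threshold: 100ms
2. Extract duration from each log entry
3. Count entries where duration > 100
4. Timeout count: 6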